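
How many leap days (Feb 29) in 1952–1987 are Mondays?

1

Leap years in 1952–1987: 9 of them.
Feb 29 weekday advances by 5 (mod 7) from one leap year to the next four years later (or differs when a century non-leap intervenes).
Leap-day weekdays: 1952:Fri 1956:Wed 1960:Mon✓ 1964:Sat 1968:Thu 1972:Tue 1976:Sun 1980:Fri 1984:Wed
Monday: 1960 → 1.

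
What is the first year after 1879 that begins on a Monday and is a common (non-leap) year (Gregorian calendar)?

Jan 1 advances by 2 weekdays after a leap year and by 1 after a common year.
1879: Jan 1 is Wednesday.
1880: Thursday (leap)
1881: Saturday
1882: Sunday
1883: Monday
1883 begins on a Monday and is a common year.

1883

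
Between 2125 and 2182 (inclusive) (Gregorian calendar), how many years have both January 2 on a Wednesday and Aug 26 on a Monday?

Check each year's weekday for January 2 and Aug 26:
  2125: Tue/Sun  2126: Wed/Mon ✓  2127: Thu/Tue  2128: Fri/Thu  2129: Sun/Fri  2130: Mon/Sat  2131: Tue/Sun  2132: Wed/Tue  2133: Fri/Wed  2134: Sat/Thu  2135: Sun/Fri  2136: Mon/Sun  2137: Wed/Mon ✓  2138: Thu/Tue  …(30 more)…  2169: Mon/Sat  2170: Tue/Sun  2171: Wed/Mon ✓  2172: Thu/Wed  2173: Sat/Thu  2174: Sun/Fri  2175: Mon/Sat  2176: Tue/Mon  2177: Thu/Tue  2178: Fri/Wed  2179: Sat/Thu  2180: Sun/Sat  2181: Tue/Sun  2182: Wed/Mon ✓
Both conditions hold in: 2126, 2137, 2143, 2154, 2165, 2171, 2182 — 7.

7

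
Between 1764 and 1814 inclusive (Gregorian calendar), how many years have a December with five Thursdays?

22

December has 31 days; it has five Thursdays when Thursday falls among the first (month-length − 28) days — i.e. when December 1 is one of Thursday/Wednesday/Tuesday.
December 1 by year: 1764:Sat 1765:Sun 1766:Mon 1767:Tue✓ 1768:Thu✓ 1769:Fri 1770:Sat 1771:Sun 1772:Tue✓ 1773:Wed✓ 1774:Thu✓ 1775:Fri 1776:Sun 1777:Mon 1778:Tue✓ …(21 more)… 1800:Mon 1801:Tue✓ 1802:Wed✓ 1803:Thu✓ 1804:Sat 1805:Sun 1806:Mon 1807:Tue✓ 1808:Thu✓ 1809:Fri 1810:Sat 1811:Sun 1812:Tue✓ 1813:Wed✓ 1814:Thu✓
Years with five Thursdays: 1767, 1768, 1772, 1773, 1774, 1778, 1779, 1784, 1785, 1789, 1790, 1791, 1795, 1796, 1801, 1802, 1803, 1807, 1808, 1812, 1813, 1814 → 22.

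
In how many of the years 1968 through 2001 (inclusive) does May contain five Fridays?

May has 31 days; it has five Fridays when Friday falls among the first (month-length − 28) days — i.e. when May 1 is one of Friday/Thursday/Wednesday.
May 1 by year: 1968:Wed✓ 1969:Thu✓ 1970:Fri✓ 1971:Sat 1972:Mon 1973:Tue 1974:Wed✓ 1975:Thu✓ 1976:Sat 1977:Sun 1978:Mon 1979:Tue 1980:Thu✓ 1981:Fri✓ 1982:Sat …(4 more)… 1987:Fri✓ 1988:Sun 1989:Mon 1990:Tue 1991:Wed✓ 1992:Fri✓ 1993:Sat 1994:Sun 1995:Mon 1996:Wed✓ 1997:Thu✓ 1998:Fri✓ 1999:Sat 2000:Mon 2001:Tue
Years with five Fridays: 1968, 1969, 1970, 1974, 1975, 1980, 1981, 1985, 1986, 1987, 1991, 1992, 1996, 1997, 1998 → 15.

15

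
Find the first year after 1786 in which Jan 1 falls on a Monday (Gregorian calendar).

1787

Jan 1 advances by 2 weekdays after a leap year and by 1 after a common year.
1786: Jan 1 is Sunday.
1787: Monday
1787 begins on a Monday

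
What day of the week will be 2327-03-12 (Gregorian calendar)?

January 1, 2327 is a Saturday.
March 12 is day 71 of the year, i.e. 70 days after Jan 1.
70 mod 7 = 0, so advance 0 weekdays from Saturday: Saturday.

Saturday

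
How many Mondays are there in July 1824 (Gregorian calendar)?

4

July 1824 has 31 days and begins on Thursday.
The first Monday is July 5.
Mondays fall on 5, 12, 19, 26 — that's 4.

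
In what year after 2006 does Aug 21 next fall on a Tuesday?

2007

From one year to the next, a fixed date's weekday advances by 1, or by 2 when a Feb 29 lies between the two dates.
2006: August 21 is Monday.
2007: Tuesday (+1)
Aug 21 falls on a Tuesday in 2007.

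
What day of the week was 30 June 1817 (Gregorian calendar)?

Monday

January 1, 1817 is a Wednesday.
June 30 is day 181 of the year, i.e. 180 days after Jan 1.
180 mod 7 = 5, so advance 5 weekdays from Wednesday: Monday.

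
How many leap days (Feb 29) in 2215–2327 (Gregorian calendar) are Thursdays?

Leap years in 2215–2327: 27 of them.
Feb 29 weekday advances by 5 (mod 7) from one leap year to the next four years later (or differs when a century non-leap intervenes).
Leap-day weekdays: 2216:Thu✓ 2220:Tue 2224:Sun 2228:Fri 2232:Wed 2236:Mon 2240:Sat 2244:Thu✓ 2248:Tue 2252:Sun 2256:Fri 2260:Wed 2264:Mon 2268:Sat 2272:Thu✓ 2276:Tue 2280:Sun 2284:Fri 2288:Wed 2292:Mon 2296:Sat 2304:Mon 2308:Sat 2312:Thu✓ 2316:Tue 2320:Sun 2324:Fri
Thursday: 2216, 2244, 2272, 2312 → 4.

4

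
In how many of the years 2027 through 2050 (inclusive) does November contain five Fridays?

November has 30 days; it has five Fridays when Friday falls among the first (month-length − 28) days — i.e. when November 1 is one of Friday/Thursday.
November 1 by year: 2027:Mon 2028:Wed 2029:Thu✓ 2030:Fri✓ 2031:Sat 2032:Mon 2033:Tue 2034:Wed 2035:Thu✓ 2036:Sat 2037:Sun 2038:Mon 2039:Tue 2040:Thu✓ 2041:Fri✓ 2042:Sat 2043:Sun 2044:Tue 2045:Wed 2046:Thu✓ 2047:Fri✓ 2048:Sun 2049:Mon 2050:Tue
Years with five Fridays: 2029, 2030, 2035, 2040, 2041, 2046, 2047 → 7.

7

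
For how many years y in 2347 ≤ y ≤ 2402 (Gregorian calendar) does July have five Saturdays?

24

July has 31 days; it has five Saturdays when Saturday falls among the first (month-length − 28) days — i.e. when July 1 is one of Saturday/Friday/Thursday.
July 1 by year: 2347:Tue 2348:Thu✓ 2349:Fri✓ 2350:Sat✓ 2351:Sun 2352:Tue 2353:Wed 2354:Thu✓ 2355:Fri✓ 2356:Sun 2357:Mon 2358:Tue 2359:Wed 2360:Fri✓ 2361:Sat✓ …(26 more)… 2388:Fri✓ 2389:Sat✓ 2390:Sun 2391:Mon 2392:Wed 2393:Thu✓ 2394:Fri✓ 2395:Sat✓ 2396:Mon 2397:Tue 2398:Wed 2399:Thu✓ 2400:Sat✓ 2401:Sun 2402:Mon
Years with five Saturdays: 2348, 2349, 2350, 2354, 2355, 2360, 2361, 2365, 2366, 2367, 2371, 2372, 2376, 2377, 2378, 2382, 2383, 2388, 2389, 2393, 2394, 2395, 2399, 2400 → 24.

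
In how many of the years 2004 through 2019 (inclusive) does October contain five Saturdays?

7

October has 31 days; it has five Saturdays when Saturday falls among the first (month-length − 28) days — i.e. when October 1 is one of Saturday/Friday/Thursday.
October 1 by year: 2004:Fri✓ 2005:Sat✓ 2006:Sun 2007:Mon 2008:Wed 2009:Thu✓ 2010:Fri✓ 2011:Sat✓ 2012:Mon 2013:Tue 2014:Wed 2015:Thu✓ 2016:Sat✓ 2017:Sun 2018:Mon 2019:Tue
Years with five Saturdays: 2004, 2005, 2009, 2010, 2011, 2015, 2016 → 7.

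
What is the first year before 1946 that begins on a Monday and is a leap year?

Jan 1 advances by 2 weekdays after a leap year and by 1 after a common year.
1946: Jan 1 is Tuesday.
1945: Monday
1944: Saturday (leap)
1943: Friday
1942: Thursday
1941: Wednesday
1940: Monday (leap)
1940 begins on a Monday and is a leap year.

1940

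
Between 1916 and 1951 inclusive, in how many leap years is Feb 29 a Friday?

1

Leap years in 1916–1951: 9 of them.
Feb 29 weekday advances by 5 (mod 7) from one leap year to the next four years later (or differs when a century non-leap intervenes).
Leap-day weekdays: 1916:Tue 1920:Sun 1924:Fri✓ 1928:Wed 1932:Mon 1936:Sat 1940:Thu 1944:Tue 1948:Sun
Friday: 1924 → 1.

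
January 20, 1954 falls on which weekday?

January 1, 1954 is a Friday.
January 20 is day 20 of the year, i.e. 19 days after Jan 1.
19 mod 7 = 5, so advance 5 weekdays from Friday: Wednesday.

Wednesday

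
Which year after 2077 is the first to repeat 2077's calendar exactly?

Two years share a calendar iff Jan 1 falls on the same weekday and both are leap or both are common. 2077: Jan 1 is Friday, common year.
2078: Jan 1 Saturday, common
2079: Jan 1 Sunday, common
2080: Jan 1 Monday, leap
2081: Jan 1 Wednesday, common
2082: Jan 1 Thursday, common
2083: Jan 1 Friday, common
2083 matches on both conditions.

2083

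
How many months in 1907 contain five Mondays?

4

A month of length L has five Mondays iff its first Monday is on day ≤ L−28 (so day 1–3 in a 31-day month, 1–2 in a 30-day month, day 1 in a leap February).
Checking each month of 1907: Jan starts Tue (31d); Feb starts Fri (28d); Mar starts Fri (31d); Apr starts Mon (30d) ✓; May starts Wed (31d); Jun starts Sat (30d); Jul starts Mon (31d) ✓; Aug starts Thu (31d); Sep starts Sun (30d) ✓; Oct starts Tue (31d); Nov starts Fri (30d); Dec starts Sun (31d) ✓.
Five-Monday months: April, July, September, December → 4.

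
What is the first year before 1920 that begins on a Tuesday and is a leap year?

Jan 1 advances by 2 weekdays after a leap year and by 1 after a common year.
1920: Jan 1 is Thursday (leap).
1919: Wednesday
1918: Tuesday
1917: Monday
1916: Saturday (leap)
1915: Friday
1914: Thursday
1913: Wednesday
1912: Monday (leap)
1911: Sunday
1910: Saturday
1909: Friday
1908: Wednesday (leap)
1907: Tuesday
1906: Monday
1905: Sunday
1904: Friday (leap)
1903: Thursday
1902: Wednesday
1901: Tuesday
1900: Monday
1899: Sunday
1898: Saturday
1897: Friday
1896: Wednesday (leap)
1895: Tuesday
1894: Monday
1893: Sunday
1892: Friday (leap)
1891: Thursday
1890: Wednesday
1889: Tuesday
1888: Sunday (leap)
1887: Saturday
1886: Friday
1885: Thursday
1884: Tuesday (leap)
1884 begins on a Tuesday and is a leap year.

1884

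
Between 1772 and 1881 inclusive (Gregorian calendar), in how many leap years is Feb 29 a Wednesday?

4

Leap years in 1772–1881: 27 of them.
Feb 29 weekday advances by 5 (mod 7) from one leap year to the next four years later (or differs when a century non-leap intervenes).
Leap-day weekdays: 1772:Sat 1776:Thu 1780:Tue 1784:Sun 1788:Fri 1792:Wed✓ 1796:Mon 1804:Wed✓ 1808:Mon 1812:Sat 1816:Thu 1820:Tue 1824:Sun 1828:Fri 1832:Wed✓ 1836:Mon 1840:Sat 1844:Thu 1848:Tue 1852:Sun 1856:Fri 1860:Wed✓ 1864:Mon 1868:Sat 1872:Thu 1876:Tue 1880:Sun
Wednesday: 1792, 1804, 1832, 1860 → 4.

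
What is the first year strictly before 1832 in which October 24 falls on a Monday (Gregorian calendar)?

1831

From one year to the next, a fixed date's weekday advances by 1, or by 2 when a Feb 29 lies between the two dates.
1832: October 24 is Wednesday.
1831: Monday (−2)
October 24 falls on a Monday in 1831.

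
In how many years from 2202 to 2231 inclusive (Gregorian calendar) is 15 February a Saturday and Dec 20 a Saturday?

3

Check each year's weekday for 15 February and Dec 20:
  2202: Mon/Mon  2203: Tue/Tue  2204: Wed/Thu  2205: Fri/Fri  2206: Sat/Sat ✓  2207: Sun/Sun  2208: Mon/Tue  2209: Wed/Wed  2210: Thu/Thu  2211: Fri/Fri  2212: Sat/Sun  2213: Mon/Mon  2214: Tue/Tue  2215: Wed/Wed  2216: Thu/Fri  2217: Sat/Sat ✓  2218: Sun/Sun  2219: Mon/Mon  2220: Tue/Wed  2221: Thu/Thu  2222: Fri/Fri  2223: Sat/Sat ✓  2224: Sun/Mon  2225: Tue/Tue  2226: Wed/Wed  2227: Thu/Thu  2228: Fri/Sat  2229: Sun/Sun  2230: Mon/Mon  2231: Tue/Tue
Both conditions hold in: 2206, 2217, 2223 — 3.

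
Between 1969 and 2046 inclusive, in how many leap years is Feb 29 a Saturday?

Leap years in 1969–2046: 19 of them.
Feb 29 weekday advances by 5 (mod 7) from one leap year to the next four years later (or differs when a century non-leap intervenes).
Leap-day weekdays: 1972:Tue 1976:Sun 1980:Fri 1984:Wed 1988:Mon 1992:Sat✓ 1996:Thu 2000:Tue 2004:Sun 2008:Fri 2012:Wed 2016:Mon 2020:Sat✓ 2024:Thu 2028:Tue 2032:Sun 2036:Fri 2040:Wed 2044:Mon
Saturday: 1992, 2020 → 2.

2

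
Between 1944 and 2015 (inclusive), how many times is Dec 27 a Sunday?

Track Dec 27's weekday year by year (advancing +1, or +2 across a Feb 29):
  1944: Wed  1945: Thu (+1)  1946: Fri (+1)  1947: Sat (+1)  1948: Mon (+2)
  1949: Tue (+1)  1950: Wed (+1)  1951: Thu (+1)  1952: Sat (+2)  1953: Sun (+1) ✓
  1954: Mon (+1)  1955: Tue (+1)  1956: Thu (+2)  1957: Fri (+1)  … (44 more years) …
  2002: Fri (+1)  2003: Sat (+1)  2004: Mon (+2)  2005: Tue (+1)  2006: Wed (+1)
  2007: Thu (+1)  2008: Sat (+2)  2009: Sun (+1) ✓  2010: Mon (+1)  2011: Tue (+1)
  2012: Thu (+2)  2013: Fri (+1)  2014: Sat (+1)  2015: Sun (+1) ✓
Sunday years: 1953, 1959, 1964, 1970, 1981, 1987, 1992, 1998, 2009, 2015 — 10 in total.

10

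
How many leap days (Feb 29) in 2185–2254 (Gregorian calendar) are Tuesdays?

2

Leap years in 2185–2254: 16 of them.
Feb 29 weekday advances by 5 (mod 7) from one leap year to the next four years later (or differs when a century non-leap intervenes).
Leap-day weekdays: 2188:Fri 2192:Wed 2196:Mon 2204:Wed 2208:Mon 2212:Sat 2216:Thu 2220:Tue✓ 2224:Sun 2228:Fri 2232:Wed 2236:Mon 2240:Sat 2244:Thu 2248:Tue✓ 2252:Sun
Tuesday: 2220, 2248 → 2.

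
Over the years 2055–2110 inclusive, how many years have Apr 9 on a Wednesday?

9

Track Apr 9's weekday year by year (advancing +1, or +2 across a Feb 29):
  2055: Fri  2056: Sun (+2)  2057: Mon (+1)  2058: Tue (+1)  2059: Wed (+1) ✓
  2060: Fri (+2)  2061: Sat (+1)  2062: Sun (+1)  2063: Mon (+1)  2064: Wed (+2) ✓
  2065: Thu (+1)  2066: Fri (+1)  2067: Sat (+1)  2068: Mon (+2)  … (28 more years) …
  2097: Tue (+1)  2098: Wed (+1) ✓  2099: Thu (+1)  2100: Fri (+1)  2101: Sat (+1)
  2102: Sun (+1)  2103: Mon (+1)  2104: Wed (+2) ✓  2105: Thu (+1)  2106: Fri (+1)
  2107: Sat (+1)  2108: Mon (+2)  2109: Tue (+1)  2110: Wed (+1) ✓
Wednesday years: 2059, 2064, 2070, 2081, 2087, 2092, 2098, 2104, 2110 — 9 in total.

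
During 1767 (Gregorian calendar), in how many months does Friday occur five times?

4

A month of length L has five Fridays iff its first Friday is on day ≤ L−28 (so day 1–3 in a 31-day month, 1–2 in a 30-day month, day 1 in a leap February).
Checking each month of 1767: Jan starts Thu (31d) ✓; Feb starts Sun (28d); Mar starts Sun (31d); Apr starts Wed (30d); May starts Fri (31d) ✓; Jun starts Mon (30d); Jul starts Wed (31d) ✓; Aug starts Sat (31d); Sep starts Tue (30d); Oct starts Thu (31d) ✓; Nov starts Sun (30d); Dec starts Tue (31d).
Five-Friday months: January, May, July, October → 4.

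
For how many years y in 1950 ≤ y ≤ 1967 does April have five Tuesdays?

4

April has 30 days; it has five Tuesdays when Tuesday falls among the first (month-length − 28) days — i.e. when April 1 is one of Tuesday/Monday.
April 1 by year: 1950:Sat 1951:Sun 1952:Tue✓ 1953:Wed 1954:Thu 1955:Fri 1956:Sun 1957:Mon✓ 1958:Tue✓ 1959:Wed 1960:Fri 1961:Sat 1962:Sun 1963:Mon✓ 1964:Wed 1965:Thu 1966:Fri 1967:Sat
Years with five Tuesdays: 1952, 1957, 1958, 1963 → 4.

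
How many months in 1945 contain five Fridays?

A month of length L has five Fridays iff its first Friday is on day ≤ L−28 (so day 1–3 in a 31-day month, 1–2 in a 30-day month, day 1 in a leap February).
Checking each month of 1945: Jan starts Mon (31d); Feb starts Thu (28d); Mar starts Thu (31d) ✓; Apr starts Sun (30d); May starts Tue (31d); Jun starts Fri (30d) ✓; Jul starts Sun (31d); Aug starts Wed (31d) ✓; Sep starts Sat (30d); Oct starts Mon (31d); Nov starts Thu (30d) ✓; Dec starts Sat (31d).
Five-Friday months: March, June, August, November → 4.

4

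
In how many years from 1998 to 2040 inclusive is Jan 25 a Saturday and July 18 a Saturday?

Check each year's weekday for Jan 25 and July 18:
  1998: Sun/Sat  1999: Mon/Sun  2000: Tue/Tue  2001: Thu/Wed  2002: Fri/Thu  2003: Sat/Fri  2004: Sun/Sun  2005: Tue/Mon  2006: Wed/Tue  2007: Thu/Wed  2008: Fri/Fri  2009: Sun/Sat  2010: Mon/Sun  2011: Tue/Mon  …(15 more)…  2027: Mon/Sun  2028: Tue/Tue  2029: Thu/Wed  2030: Fri/Thu  2031: Sat/Fri  2032: Sun/Sun  2033: Tue/Mon  2034: Wed/Tue  2035: Thu/Wed  2036: Fri/Fri  2037: Sun/Sat  2038: Mon/Sun  2039: Tue/Mon  2040: Wed/Wed
Both conditions hold in: 2020 — 1.

1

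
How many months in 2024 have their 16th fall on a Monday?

Check the 16th of each month of 2024: Jan 16: Tue, Feb 16: Fri, Mar 16: Sat, Apr 16: Tue, May 16: Thu, Jun 16: Sun, Jul 16: Tue, Aug 16: Fri, Sep 16: Mon, Oct 16: Wed, Nov 16: Sat, Dec 16: Mon.
Monday occurs in September, December — 2 months.

2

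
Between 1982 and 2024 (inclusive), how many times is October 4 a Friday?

Track October 4's weekday year by year (advancing +1, or +2 across a Feb 29):
  1982: Mon  1983: Tue (+1)  1984: Thu (+2)  1985: Fri (+1) ✓  1986: Sat (+1)
  1987: Sun (+1)  1988: Tue (+2)  1989: Wed (+1)  1990: Thu (+1)  1991: Fri (+1) ✓
  1992: Sun (+2)  1993: Mon (+1)  1994: Tue (+1)  1995: Wed (+1)  … (15 more years) …
  2011: Tue (+1)  2012: Thu (+2)  2013: Fri (+1) ✓  2014: Sat (+1)  2015: Sun (+1)
  2016: Tue (+2)  2017: Wed (+1)  2018: Thu (+1)  2019: Fri (+1) ✓  2020: Sun (+2)
  2021: Mon (+1)  2022: Tue (+1)  2023: Wed (+1)  2024: Fri (+2) ✓
Friday years: 1985, 1991, 1996, 2002, 2013, 2019, 2024 — 7 in total.

7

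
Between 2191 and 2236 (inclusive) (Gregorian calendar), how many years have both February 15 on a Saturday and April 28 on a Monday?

6

Check each year's weekday for February 15 and April 28:
  2191: Tue/Thu  2192: Wed/Sat  2193: Fri/Sun  2194: Sat/Mon ✓  2195: Sun/Tue  2196: Mon/Thu  2197: Wed/Fri  2198: Thu/Sat  2199: Fri/Sun  2200: Sat/Mon ✓  2201: Sun/Tue  2202: Mon/Wed  2203: Tue/Thu  2204: Wed/Sat  …(18 more)…  2223: Sat/Mon ✓  2224: Sun/Wed  2225: Tue/Thu  2226: Wed/Fri  2227: Thu/Sat  2228: Fri/Mon  2229: Sun/Tue  2230: Mon/Wed  2231: Tue/Thu  2232: Wed/Sat  2233: Fri/Sun  2234: Sat/Mon ✓  2235: Sun/Tue  2236: Mon/Thu
Both conditions hold in: 2194, 2200, 2206, 2217, 2223, 2234 — 6.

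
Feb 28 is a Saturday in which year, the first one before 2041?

2037

From one year to the next, a fixed date's weekday advances by 1, or by 2 when a Feb 29 lies between the two dates.
2041: February 28 is Thursday.
2040: Tuesday (−2)
2039: Monday (−1)
2038: Sunday (−1)
2037: Saturday (−1)
Feb 28 falls on a Saturday in 2037.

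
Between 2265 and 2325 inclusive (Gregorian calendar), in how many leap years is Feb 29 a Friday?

2

Leap years in 2265–2325: 14 of them.
Feb 29 weekday advances by 5 (mod 7) from one leap year to the next four years later (or differs when a century non-leap intervenes).
Leap-day weekdays: 2268:Sat 2272:Thu 2276:Tue 2280:Sun 2284:Fri✓ 2288:Wed 2292:Mon 2296:Sat 2304:Mon 2308:Sat 2312:Thu 2316:Tue 2320:Sun 2324:Fri✓
Friday: 2284, 2324 → 2.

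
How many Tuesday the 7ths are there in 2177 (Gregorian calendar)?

2

Check the 7th of each month of 2177: Jan 7: Tue, Feb 7: Fri, Mar 7: Fri, Apr 7: Mon, May 7: Wed, Jun 7: Sat, Jul 7: Mon, Aug 7: Thu, Sep 7: Sun, Oct 7: Tue, Nov 7: Fri, Dec 7: Sun.
Tuesday occurs in January, October — 2 months.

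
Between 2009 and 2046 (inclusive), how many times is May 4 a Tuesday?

Track May 4's weekday year by year (advancing +1, or +2 across a Feb 29):
  2009: Mon  2010: Tue (+1) ✓  2011: Wed (+1)  2012: Fri (+2)  2013: Sat (+1)
  2014: Sun (+1)  2015: Mon (+1)  2016: Wed (+2)  2017: Thu (+1)  2018: Fri (+1)
  2019: Sat (+1)  2020: Mon (+2)  2021: Tue (+1) ✓  2022: Wed (+1)  … (10 more years) …
  2033: Wed (+1)  2034: Thu (+1)  2035: Fri (+1)  2036: Sun (+2)  2037: Mon (+1)
  2038: Tue (+1) ✓  2039: Wed (+1)  2040: Fri (+2)  2041: Sat (+1)  2042: Sun (+1)
  2043: Mon (+1)  2044: Wed (+2)  2045: Thu (+1)  2046: Fri (+1)
Tuesday years: 2010, 2021, 2027, 2032, 2038 — 5 in total.

5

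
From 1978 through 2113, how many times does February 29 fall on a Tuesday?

4

Leap years in 1978–2113: 33 of them.
Feb 29 weekday advances by 5 (mod 7) from one leap year to the next four years later (or differs when a century non-leap intervenes).
Leap-day weekdays: 1980:Fri 1984:Wed 1988:Mon 1992:Sat 1996:Thu 2000:Tue✓ 2004:Sun 2008:Fri 2012:Wed 2016:Mon 2020:Sat 2024:Thu 2028:Tue✓ …(7 more)… 2060:Sun 2064:Fri 2068:Wed 2072:Mon 2076:Sat 2080:Thu 2084:Tue✓ 2088:Sun 2092:Fri 2096:Wed 2104:Fri 2108:Wed 2112:Mon
Tuesday: 2000, 2028, 2056, 2084 → 4.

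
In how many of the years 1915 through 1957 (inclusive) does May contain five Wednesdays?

19

May has 31 days; it has five Wednesdays when Wednesday falls among the first (month-length − 28) days — i.e. when May 1 is one of Wednesday/Tuesday/Monday.
May 1 by year: 1915:Sat 1916:Mon✓ 1917:Tue✓ 1918:Wed✓ 1919:Thu 1920:Sat 1921:Sun 1922:Mon✓ 1923:Tue✓ 1924:Thu 1925:Fri 1926:Sat 1927:Sun 1928:Tue✓ 1929:Wed✓ …(13 more)… 1943:Sat 1944:Mon✓ 1945:Tue✓ 1946:Wed✓ 1947:Thu 1948:Sat 1949:Sun 1950:Mon✓ 1951:Tue✓ 1952:Thu 1953:Fri 1954:Sat 1955:Sun 1956:Tue✓ 1957:Wed✓
Years with five Wednesdays: 1916, 1917, 1918, 1922, 1923, 1928, 1929, 1933, 1934, 1935, 1939, 1940, 1944, 1945, 1946, 1950, 1951, 1956, 1957 → 19.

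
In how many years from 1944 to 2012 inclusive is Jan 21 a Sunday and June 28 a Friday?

2

Check each year's weekday for Jan 21 and June 28:
  1944: Fri/Wed  1945: Sun/Thu  1946: Mon/Fri  1947: Tue/Sat  1948: Wed/Mon  1949: Fri/Tue  1950: Sat/Wed  1951: Sun/Thu  1952: Mon/Sat  1953: Wed/Sun  1954: Thu/Mon  1955: Fri/Tue  1956: Sat/Thu  1957: Mon/Fri  …(41 more)…  1999: Thu/Mon  2000: Fri/Wed  2001: Sun/Thu  2002: Mon/Fri  2003: Tue/Sat  2004: Wed/Mon  2005: Fri/Tue  2006: Sat/Wed  2007: Sun/Thu  2008: Mon/Sat  2009: Wed/Sun  2010: Thu/Mon  2011: Fri/Tue  2012: Sat/Thu
Both conditions hold in: 1968, 1996 — 2.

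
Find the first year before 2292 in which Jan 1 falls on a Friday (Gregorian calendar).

Jan 1 advances by 2 weekdays after a leap year and by 1 after a common year.
2292: Jan 1 is Friday (leap).
2291: Thursday
2290: Wednesday
2289: Tuesday
2288: Sunday (leap)
2287: Saturday
2286: Friday
2286 begins on a Friday

2286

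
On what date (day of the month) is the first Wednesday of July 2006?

July 1, 2006 is a Saturday, so the first Wednesday is the 5th.
The first Wednesday is 5 + 0 = 5.

5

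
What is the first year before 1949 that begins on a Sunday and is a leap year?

1928

Jan 1 advances by 2 weekdays after a leap year and by 1 after a common year.
1949: Jan 1 is Saturday.
1948: Thursday (leap)
1947: Wednesday
1946: Tuesday
1945: Monday
1944: Saturday (leap)
1943: Friday
1942: Thursday
1941: Wednesday
1940: Monday (leap)
1939: Sunday
1938: Saturday
1937: Friday
1936: Wednesday (leap)
1935: Tuesday
1934: Monday
1933: Sunday
1932: Friday (leap)
1931: Thursday
1930: Wednesday
1929: Tuesday
1928: Sunday (leap)
1928 begins on a Sunday and is a leap year.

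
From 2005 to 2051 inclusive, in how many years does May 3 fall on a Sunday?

Track May 3's weekday year by year (advancing +1, or +2 across a Feb 29):
  2005: Tue  2006: Wed (+1)  2007: Thu (+1)  2008: Sat (+2)  2009: Sun (+1) ✓
  2010: Mon (+1)  2011: Tue (+1)  2012: Thu (+2)  2013: Fri (+1)  2014: Sat (+1)
  2015: Sun (+1) ✓  2016: Tue (+2)  2017: Wed (+1)  2018: Thu (+1)  … (19 more years) …
  2038: Mon (+1)  2039: Tue (+1)  2040: Thu (+2)  2041: Fri (+1)  2042: Sat (+1)
  2043: Sun (+1) ✓  2044: Tue (+2)  2045: Wed (+1)  2046: Thu (+1)  2047: Fri (+1)
  2048: Sun (+2) ✓  2049: Mon (+1)  2050: Tue (+1)  2051: Wed (+1)
Sunday years: 2009, 2015, 2020, 2026, 2037, 2043, 2048 — 7 in total.

7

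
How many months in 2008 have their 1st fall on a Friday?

Check the 1st of each month of 2008: Jan 1: Tue, Feb 1: Fri, Mar 1: Sat, Apr 1: Tue, May 1: Thu, Jun 1: Sun, Jul 1: Tue, Aug 1: Fri, Sep 1: Mon, Oct 1: Wed, Nov 1: Sat, Dec 1: Mon.
Friday occurs in February, August — 2 months.

2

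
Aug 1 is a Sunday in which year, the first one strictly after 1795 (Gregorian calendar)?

1802

From one year to the next, a fixed date's weekday advances by 1, or by 2 when a Feb 29 lies between the two dates.
1795: August 1 is Saturday.
1796: Monday (+2)
1797: Tuesday (+1)
1798: Wednesday (+1)
1799: Thursday (+1)
1800: Friday (+1)
1801: Saturday (+1)
1802: Sunday (+1)
Aug 1 falls on a Sunday in 1802.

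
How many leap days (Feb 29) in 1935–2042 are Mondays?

3

Leap years in 1935–2042: 27 of them.
Feb 29 weekday advances by 5 (mod 7) from one leap year to the next four years later (or differs when a century non-leap intervenes).
Leap-day weekdays: 1936:Sat 1940:Thu 1944:Tue 1948:Sun 1952:Fri 1956:Wed 1960:Mon✓ 1964:Sat 1968:Thu 1972:Tue 1976:Sun 1980:Fri 1984:Wed 1988:Mon✓ 1992:Sat 1996:Thu 2000:Tue 2004:Sun 2008:Fri 2012:Wed 2016:Mon✓ 2020:Sat 2024:Thu 2028:Tue 2032:Sun 2036:Fri 2040:Wed
Monday: 1960, 1988, 2016 → 3.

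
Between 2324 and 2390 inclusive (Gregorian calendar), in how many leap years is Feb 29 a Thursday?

Leap years in 2324–2390: 17 of them.
Feb 29 weekday advances by 5 (mod 7) from one leap year to the next four years later (or differs when a century non-leap intervenes).
Leap-day weekdays: 2324:Fri 2328:Wed 2332:Mon 2336:Sat 2340:Thu✓ 2344:Tue 2348:Sun 2352:Fri 2356:Wed 2360:Mon 2364:Sat 2368:Thu✓ 2372:Tue 2376:Sun 2380:Fri 2384:Wed 2388:Mon
Thursday: 2340, 2368 → 2.

2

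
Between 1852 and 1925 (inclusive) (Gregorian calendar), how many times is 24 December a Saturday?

Track 24 December's weekday year by year (advancing +1, or +2 across a Feb 29):
  1852: Fri  1853: Sat (+1) ✓  1854: Sun (+1)  1855: Mon (+1)  1856: Wed (+2)
  1857: Thu (+1)  1858: Fri (+1)  1859: Sat (+1) ✓  1860: Mon (+2)  1861: Tue (+1)
  1862: Wed (+1)  1863: Thu (+1)  1864: Sat (+2) ✓  1865: Sun (+1)  … (46 more years) …
  1912: Tue (+2)  1913: Wed (+1)  1914: Thu (+1)  1915: Fri (+1)  1916: Sun (+2)
  1917: Mon (+1)  1918: Tue (+1)  1919: Wed (+1)  1920: Fri (+2)  1921: Sat (+1) ✓
  1922: Sun (+1)  1923: Mon (+1)  1924: Wed (+2)  1925: Thu (+1)
Saturday years: 1853, 1859, 1864, 1870, 1881, 1887, 1892, 1898, 1904, 1910, 1921 — 11 in total.

11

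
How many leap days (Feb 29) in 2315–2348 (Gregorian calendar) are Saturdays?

1

Leap years in 2315–2348: 9 of them.
Feb 29 weekday advances by 5 (mod 7) from one leap year to the next four years later (or differs when a century non-leap intervenes).
Leap-day weekdays: 2316:Tue 2320:Sun 2324:Fri 2328:Wed 2332:Mon 2336:Sat✓ 2340:Thu 2344:Tue 2348:Sun
Saturday: 2336 → 1.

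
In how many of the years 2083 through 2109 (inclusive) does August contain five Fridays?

August has 31 days; it has five Fridays when Friday falls among the first (month-length − 28) days — i.e. when August 1 is one of Friday/Thursday/Wednesday.
August 1 by year: 2083:Sun 2084:Tue 2085:Wed✓ 2086:Thu✓ 2087:Fri✓ 2088:Sun 2089:Mon 2090:Tue 2091:Wed✓ 2092:Fri✓ 2093:Sat 2094:Sun 2095:Mon 2096:Wed✓ 2097:Thu✓ 2098:Fri✓ 2099:Sat 2100:Sun 2101:Mon 2102:Tue 2103:Wed✓ 2104:Fri✓ 2105:Sat 2106:Sun 2107:Mon 2108:Wed✓ 2109:Thu✓
Years with five Fridays: 2085, 2086, 2087, 2091, 2092, 2096, 2097, 2098, 2103, 2104, 2108, 2109 → 12.

12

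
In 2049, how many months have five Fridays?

5

A month of length L has five Fridays iff its first Friday is on day ≤ L−28 (so day 1–3 in a 31-day month, 1–2 in a 30-day month, day 1 in a leap February).
Checking each month of 2049: Jan starts Fri (31d) ✓; Feb starts Mon (28d); Mar starts Mon (31d); Apr starts Thu (30d) ✓; May starts Sat (31d); Jun starts Tue (30d); Jul starts Thu (31d) ✓; Aug starts Sun (31d); Sep starts Wed (30d); Oct starts Fri (31d) ✓; Nov starts Mon (30d); Dec starts Wed (31d) ✓.
Five-Friday months: January, April, July, October, December → 5.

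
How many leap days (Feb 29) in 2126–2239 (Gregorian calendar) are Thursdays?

Leap years in 2126–2239: 27 of them.
Feb 29 weekday advances by 5 (mod 7) from one leap year to the next four years later (or differs when a century non-leap intervenes).
Leap-day weekdays: 2128:Sun 2132:Fri 2136:Wed 2140:Mon 2144:Sat 2148:Thu✓ 2152:Tue 2156:Sun 2160:Fri 2164:Wed 2168:Mon 2172:Sat 2176:Thu✓ 2180:Tue 2184:Sun 2188:Fri 2192:Wed 2196:Mon 2204:Wed 2208:Mon 2212:Sat 2216:Thu✓ 2220:Tue 2224:Sun 2228:Fri 2232:Wed 2236:Mon
Thursday: 2148, 2176, 2216 → 3.

3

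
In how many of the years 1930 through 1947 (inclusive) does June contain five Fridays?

June has 30 days; it has five Fridays when Friday falls among the first (month-length − 28) days — i.e. when June 1 is one of Friday/Thursday.
June 1 by year: 1930:Sun 1931:Mon 1932:Wed 1933:Thu✓ 1934:Fri✓ 1935:Sat 1936:Mon 1937:Tue 1938:Wed 1939:Thu✓ 1940:Sat 1941:Sun 1942:Mon 1943:Tue 1944:Thu✓ 1945:Fri✓ 1946:Sat 1947:Sun
Years with five Fridays: 1933, 1934, 1939, 1944, 1945 → 5.

5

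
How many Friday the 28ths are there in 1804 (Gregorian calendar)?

2

Check the 28th of each month of 1804: Jan 28: Sat, Feb 28: Tue, Mar 28: Wed, Apr 28: Sat, May 28: Mon, Jun 28: Thu, Jul 28: Sat, Aug 28: Tue, Sep 28: Fri, Oct 28: Sun, Nov 28: Wed, Dec 28: Fri.
Friday occurs in September, December — 2 months.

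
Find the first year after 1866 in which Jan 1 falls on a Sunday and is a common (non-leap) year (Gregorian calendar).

Jan 1 advances by 2 weekdays after a leap year and by 1 after a common year.
1866: Jan 1 is Monday.
1867: Tuesday
1868: Wednesday (leap)
1869: Friday
1870: Saturday
1871: Sunday
1871 begins on a Sunday and is a common year.

1871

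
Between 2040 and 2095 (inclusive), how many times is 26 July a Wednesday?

Track 26 July's weekday year by year (advancing +1, or +2 across a Feb 29):
  2040: Thu  2041: Fri (+1)  2042: Sat (+1)  2043: Sun (+1)  2044: Tue (+2)
  2045: Wed (+1) ✓  2046: Thu (+1)  2047: Fri (+1)  2048: Sun (+2)  2049: Mon (+1)
  2050: Tue (+1)  2051: Wed (+1) ✓  2052: Fri (+2)  2053: Sat (+1)  … (28 more years) …
  2082: Sun (+1)  2083: Mon (+1)  2084: Wed (+2) ✓  2085: Thu (+1)  2086: Fri (+1)
  2087: Sat (+1)  2088: Mon (+2)  2089: Tue (+1)  2090: Wed (+1) ✓  2091: Thu (+1)
  2092: Sat (+2)  2093: Sun (+1)  2094: Mon (+1)  2095: Tue (+1)
Wednesday years: 2045, 2051, 2056, 2062, 2073, 2079, 2084, 2090 — 8 in total.

8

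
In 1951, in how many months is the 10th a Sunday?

Check the 10th of each month of 1951: Jan 10: Wed, Feb 10: Sat, Mar 10: Sat, Apr 10: Tue, May 10: Thu, Jun 10: Sun, Jul 10: Tue, Aug 10: Fri, Sep 10: Mon, Oct 10: Wed, Nov 10: Sat, Dec 10: Mon.
Sunday occurs in June — 1 month.

1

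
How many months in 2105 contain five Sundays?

4

A month of length L has five Sundays iff its first Sunday is on day ≤ L−28 (so day 1–3 in a 31-day month, 1–2 in a 30-day month, day 1 in a leap February).
Checking each month of 2105: Jan starts Thu (31d); Feb starts Sun (28d); Mar starts Sun (31d) ✓; Apr starts Wed (30d); May starts Fri (31d) ✓; Jun starts Mon (30d); Jul starts Wed (31d); Aug starts Sat (31d) ✓; Sep starts Tue (30d); Oct starts Thu (31d); Nov starts Sun (30d) ✓; Dec starts Tue (31d).
Five-Sunday months: March, May, August, November → 4.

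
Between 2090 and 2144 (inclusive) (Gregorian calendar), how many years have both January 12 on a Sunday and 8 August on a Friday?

5

Check each year's weekday for January 12 and 8 August:
  2090: Thu/Tue  2091: Fri/Wed  2092: Sat/Fri  2093: Mon/Sat  2094: Tue/Sun  2095: Wed/Mon  2096: Thu/Wed  2097: Sat/Thu  2098: Sun/Fri ✓  2099: Mon/Sat  2100: Tue/Sun  2101: Wed/Mon  2102: Thu/Tue  2103: Fri/Wed  …(27 more)…  2131: Fri/Wed  2132: Sat/Fri  2133: Mon/Sat  2134: Tue/Sun  2135: Wed/Mon  2136: Thu/Wed  2137: Sat/Thu  2138: Sun/Fri ✓  2139: Mon/Sat  2140: Tue/Mon  2141: Thu/Tue  2142: Fri/Wed  2143: Sat/Thu  2144: Sun/Sat
Both conditions hold in: 2098, 2110, 2121, 2127, 2138 — 5.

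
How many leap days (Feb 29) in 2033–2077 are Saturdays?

2

Leap years in 2033–2077: 11 of them.
Feb 29 weekday advances by 5 (mod 7) from one leap year to the next four years later (or differs when a century non-leap intervenes).
Leap-day weekdays: 2036:Fri 2040:Wed 2044:Mon 2048:Sat✓ 2052:Thu 2056:Tue 2060:Sun 2064:Fri 2068:Wed 2072:Mon 2076:Sat✓
Saturday: 2048, 2076 → 2.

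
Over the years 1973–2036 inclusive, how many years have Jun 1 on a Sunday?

10

Track Jun 1's weekday year by year (advancing +1, or +2 across a Feb 29):
  1973: Fri  1974: Sat (+1)  1975: Sun (+1) ✓  1976: Tue (+2)  1977: Wed (+1)
  1978: Thu (+1)  1979: Fri (+1)  1980: Sun (+2) ✓  1981: Mon (+1)  1982: Tue (+1)
  1983: Wed (+1)  1984: Fri (+2)  1985: Sat (+1)  1986: Sun (+1) ✓  … (36 more years) …
  2023: Thu (+1)  2024: Sat (+2)  2025: Sun (+1) ✓  2026: Mon (+1)  2027: Tue (+1)
  2028: Thu (+2)  2029: Fri (+1)  2030: Sat (+1)  2031: Sun (+1) ✓  2032: Tue (+2)
  2033: Wed (+1)  2034: Thu (+1)  2035: Fri (+1)  2036: Sun (+2) ✓
Sunday years: 1975, 1980, 1986, 1997, 2003, 2008, 2014, 2025, 2031, 2036 — 10 in total.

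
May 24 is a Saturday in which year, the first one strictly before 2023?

From one year to the next, a fixed date's weekday advances by 1, or by 2 when a Feb 29 lies between the two dates.
2023: May 24 is Wednesday.
2022: Tuesday (−1)
2021: Monday (−1)
2020: Sunday (−1)
2019: Friday (−2)
2018: Thursday (−1)
2017: Wednesday (−1)
2016: Tuesday (−1)
2015: Sunday (−2)
2014: Saturday (−1)
May 24 falls on a Saturday in 2014.

2014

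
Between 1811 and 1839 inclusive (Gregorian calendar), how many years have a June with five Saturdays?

9

June has 30 days; it has five Saturdays when Saturday falls among the first (month-length − 28) days — i.e. when June 1 is one of Saturday/Friday.
June 1 by year: 1811:Sat✓ 1812:Mon 1813:Tue 1814:Wed 1815:Thu 1816:Sat✓ 1817:Sun 1818:Mon 1819:Tue 1820:Thu 1821:Fri✓ 1822:Sat✓ 1823:Sun 1824:Tue 1825:Wed 1826:Thu 1827:Fri✓ 1828:Sun 1829:Mon 1830:Tue 1831:Wed 1832:Fri✓ 1833:Sat✓ 1834:Sun 1835:Mon 1836:Wed 1837:Thu 1838:Fri✓ 1839:Sat✓
Years with five Saturdays: 1811, 1816, 1821, 1822, 1827, 1832, 1833, 1838, 1839 → 9.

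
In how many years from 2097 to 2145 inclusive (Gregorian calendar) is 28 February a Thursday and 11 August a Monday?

Check each year's weekday for 28 February and 11 August:
  2097: Thu/Sun  2098: Fri/Mon  2099: Sat/Tue  2100: Sun/Wed  2101: Mon/Thu  2102: Tue/Fri  2103: Wed/Sat  2104: Thu/Mon ✓  2105: Sat/Tue  2106: Sun/Wed  2107: Mon/Thu  2108: Tue/Sat  2109: Thu/Sun  2110: Fri/Mon  …(21 more)…  2132: Thu/Mon ✓  2133: Sat/Tue  2134: Sun/Wed  2135: Mon/Thu  2136: Tue/Sat  2137: Thu/Sun  2138: Fri/Mon  2139: Sat/Tue  2140: Sun/Thu  2141: Tue/Fri  2142: Wed/Sat  2143: Thu/Sun  2144: Fri/Tue  2145: Sun/Wed
Both conditions hold in: 2104, 2132 — 2.

2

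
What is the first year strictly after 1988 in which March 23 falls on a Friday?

1990

From one year to the next, a fixed date's weekday advances by 1, or by 2 when a Feb 29 lies between the two dates.
1988: March 23 is Wednesday.
1989: Thursday (+1)
1990: Friday (+1)
March 23 falls on a Friday in 1990.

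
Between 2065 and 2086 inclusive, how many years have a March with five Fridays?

March has 31 days; it has five Fridays when Friday falls among the first (month-length − 28) days — i.e. when March 1 is one of Friday/Thursday/Wednesday.
March 1 by year: 2065:Sun 2066:Mon 2067:Tue 2068:Thu✓ 2069:Fri✓ 2070:Sat 2071:Sun 2072:Tue 2073:Wed✓ 2074:Thu✓ 2075:Fri✓ 2076:Sun 2077:Mon 2078:Tue 2079:Wed✓ 2080:Fri✓ 2081:Sat 2082:Sun 2083:Mon 2084:Wed✓ 2085:Thu✓ 2086:Fri✓
Years with five Fridays: 2068, 2069, 2073, 2074, 2075, 2079, 2080, 2084, 2085, 2086 → 10.

10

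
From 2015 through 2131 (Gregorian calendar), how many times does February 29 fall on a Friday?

Leap years in 2015–2131: 28 of them.
Feb 29 weekday advances by 5 (mod 7) from one leap year to the next four years later (or differs when a century non-leap intervenes).
Leap-day weekdays: 2016:Mon 2020:Sat 2024:Thu 2028:Tue 2032:Sun 2036:Fri✓ 2040:Wed 2044:Mon 2048:Sat 2052:Thu 2056:Tue 2060:Sun 2064:Fri✓ 2068:Wed 2072:Mon 2076:Sat 2080:Thu 2084:Tue 2088:Sun 2092:Fri✓ 2096:Wed 2104:Fri✓ 2108:Wed 2112:Mon 2116:Sat 2120:Thu 2124:Tue 2128:Sun
Friday: 2036, 2064, 2092, 2104 → 4.

4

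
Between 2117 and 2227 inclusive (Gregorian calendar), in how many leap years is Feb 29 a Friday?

3

Leap years in 2117–2227: 26 of them.
Feb 29 weekday advances by 5 (mod 7) from one leap year to the next four years later (or differs when a century non-leap intervenes).
Leap-day weekdays: 2120:Thu 2124:Tue 2128:Sun 2132:Fri✓ 2136:Wed 2140:Mon 2144:Sat 2148:Thu 2152:Tue 2156:Sun 2160:Fri✓ 2164:Wed 2168:Mon 2172:Sat 2176:Thu 2180:Tue 2184:Sun 2188:Fri✓ 2192:Wed 2196:Mon 2204:Wed 2208:Mon 2212:Sat 2216:Thu 2220:Tue 2224:Sun
Friday: 2132, 2160, 2188 → 3.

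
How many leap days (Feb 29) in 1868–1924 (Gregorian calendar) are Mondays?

Leap years in 1868–1924: 14 of them.
Feb 29 weekday advances by 5 (mod 7) from one leap year to the next four years later (or differs when a century non-leap intervenes).
Leap-day weekdays: 1868:Sat 1872:Thu 1876:Tue 1880:Sun 1884:Fri 1888:Wed 1892:Mon✓ 1896:Sat 1904:Mon✓ 1908:Sat 1912:Thu 1916:Tue 1920:Sun 1924:Fri
Monday: 1892, 1904 → 2.

2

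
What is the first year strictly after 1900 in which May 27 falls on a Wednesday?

From one year to the next, a fixed date's weekday advances by 1, or by 2 when a Feb 29 lies between the two dates.
1900: May 27 is Sunday.
1901: Monday (+1)
1902: Tuesday (+1)
1903: Wednesday (+1)
May 27 falls on a Wednesday in 1903.

1903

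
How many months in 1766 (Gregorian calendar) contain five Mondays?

4

A month of length L has five Mondays iff its first Monday is on day ≤ L−28 (so day 1–3 in a 31-day month, 1–2 in a 30-day month, day 1 in a leap February).
Checking each month of 1766: Jan starts Wed (31d); Feb starts Sat (28d); Mar starts Sat (31d) ✓; Apr starts Tue (30d); May starts Thu (31d); Jun starts Sun (30d) ✓; Jul starts Tue (31d); Aug starts Fri (31d); Sep starts Mon (30d) ✓; Oct starts Wed (31d); Nov starts Sat (30d); Dec starts Mon (31d) ✓.
Five-Monday months: March, June, September, December → 4.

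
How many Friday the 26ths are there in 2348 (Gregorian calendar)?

2

Check the 26th of each month of 2348: Jan 26: Mon, Feb 26: Thu, Mar 26: Fri, Apr 26: Mon, May 26: Wed, Jun 26: Sat, Jul 26: Mon, Aug 26: Thu, Sep 26: Sun, Oct 26: Tue, Nov 26: Fri, Dec 26: Sun.
Friday occurs in March, November — 2 months.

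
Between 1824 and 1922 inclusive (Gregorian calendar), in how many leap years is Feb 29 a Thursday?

3

Leap years in 1824–1922: 24 of them.
Feb 29 weekday advances by 5 (mod 7) from one leap year to the next four years later (or differs when a century non-leap intervenes).
Leap-day weekdays: 1824:Sun 1828:Fri 1832:Wed 1836:Mon 1840:Sat 1844:Thu✓ 1848:Tue 1852:Sun 1856:Fri 1860:Wed 1864:Mon 1868:Sat 1872:Thu✓ 1876:Tue 1880:Sun 1884:Fri 1888:Wed 1892:Mon 1896:Sat 1904:Mon 1908:Sat 1912:Thu✓ 1916:Tue 1920:Sun
Thursday: 1844, 1872, 1912 → 3.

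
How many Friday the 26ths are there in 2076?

1

Check the 26th of each month of 2076: Jan 26: Sun, Feb 26: Wed, Mar 26: Thu, Apr 26: Sun, May 26: Tue, Jun 26: Fri, Jul 26: Sun, Aug 26: Wed, Sep 26: Sat, Oct 26: Mon, Nov 26: Thu, Dec 26: Sat.
Friday occurs in June — 1 month.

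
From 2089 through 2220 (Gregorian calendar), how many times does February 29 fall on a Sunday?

3

Leap years in 2089–2220: 31 of them.
Feb 29 weekday advances by 5 (mod 7) from one leap year to the next four years later (or differs when a century non-leap intervenes).
Leap-day weekdays: 2092:Fri 2096:Wed 2104:Fri 2108:Wed 2112:Mon 2116:Sat 2120:Thu 2124:Tue 2128:Sun✓ 2132:Fri 2136:Wed 2140:Mon 2144:Sat …(5 more)… 2168:Mon 2172:Sat 2176:Thu 2180:Tue 2184:Sun✓ 2188:Fri 2192:Wed 2196:Mon 2204:Wed 2208:Mon 2212:Sat 2216:Thu 2220:Tue
Sunday: 2128, 2156, 2184 → 3.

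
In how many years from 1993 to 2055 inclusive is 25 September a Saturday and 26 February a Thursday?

Check each year's weekday for 25 September and 26 February:
  1993: Sat/Fri  1994: Sun/Sat  1995: Mon/Sun  1996: Wed/Mon  1997: Thu/Wed  1998: Fri/Thu  1999: Sat/Fri  2000: Mon/Sat  2001: Tue/Mon  2002: Wed/Tue  2003: Thu/Wed  2004: Sat/Thu ✓  2005: Sun/Sat  2006: Mon/Sun  …(35 more)…  2042: Thu/Wed  2043: Fri/Thu  2044: Sun/Fri  2045: Mon/Sun  2046: Tue/Mon  2047: Wed/Tue  2048: Fri/Wed  2049: Sat/Fri  2050: Sun/Sat  2051: Mon/Sun  2052: Wed/Mon  2053: Thu/Wed  2054: Fri/Thu  2055: Sat/Fri
Both conditions hold in: 2004, 2032 — 2.

2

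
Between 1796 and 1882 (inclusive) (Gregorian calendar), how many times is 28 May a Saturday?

13

Track 28 May's weekday year by year (advancing +1, or +2 across a Feb 29):
  1796: Sat ✓  1797: Sun (+1)  1798: Mon (+1)  1799: Tue (+1)  1800: Wed (+1)
  1801: Thu (+1)  1802: Fri (+1)  1803: Sat (+1) ✓  1804: Mon (+2)  1805: Tue (+1)
  1806: Wed (+1)  1807: Thu (+1)  1808: Sat (+2) ✓  1809: Sun (+1)  … (59 more years) …
  1869: Fri (+1)  1870: Sat (+1) ✓  1871: Sun (+1)  1872: Tue (+2)  1873: Wed (+1)
  1874: Thu (+1)  1875: Fri (+1)  1876: Sun (+2)  1877: Mon (+1)  1878: Tue (+1)
  1879: Wed (+1)  1880: Fri (+2)  1881: Sat (+1) ✓  1882: Sun (+1)
Saturday years: 1796, 1803, 1808, 1814, 1825, 1831, 1836, 1842, 1853, 1859, 1864, 1870, 1881 — 13 in total.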